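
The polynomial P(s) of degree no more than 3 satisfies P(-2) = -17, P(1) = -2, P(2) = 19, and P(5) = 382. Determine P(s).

Write P(s) = as^3 + bs^2 + cs + d. Substituting each data point gives a linear system:
  -8a + 4b - 2c + d = -17
  a + b + c + d = -2
  8a + 4b + 2c + d = 19
  125a + 25b + 5c + d = 382
Solving the system yields a = 3, b = 1, c = -3, d = -3.
So P(s) = 3s^3 + s^2 - 3s - 3.
Check: P(5) = 382. ✓

P(s) = 3s^3 + s^2 - 3s - 3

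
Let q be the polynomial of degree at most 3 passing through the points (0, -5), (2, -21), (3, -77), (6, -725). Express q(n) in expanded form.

Write q(n) = an^3 + bn^2 + cn + d. Substituting each data point gives a linear system:
  d = -5
  8a + 4b + 2c + d = -21
  27a + 9b + 3c + d = -77
  216a + 36b + 6c + d = -725
Solving the system yields a = -4, b = 4, c = 0, d = -5.
So q(n) = -4n^3 + 4n^2 - 5.
Check: q(6) = -725. ✓

q(n) = -4n^3 + 4n^2 - 5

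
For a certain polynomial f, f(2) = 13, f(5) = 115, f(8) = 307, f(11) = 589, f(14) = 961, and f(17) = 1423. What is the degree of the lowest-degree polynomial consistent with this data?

Forward differences of the values at t = 2, 5, 8, 11, 14, 17:
  f  : 13  115  307  589  961  1423
  Δ  : 102  192  282  372  462
  Δ^2: 90  90  90  90
  Δ^3: 0  0  0
  Δ^4: 0  0
  Δ^5: 0
The second differences are constant (90) and nonzero, while all higher differences vanish, so the minimal degree is 2.

2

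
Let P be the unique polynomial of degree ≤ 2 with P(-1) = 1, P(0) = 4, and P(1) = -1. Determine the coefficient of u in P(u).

Write P(u) = au^2 + bu + c. Substituting each data point gives a linear system:
  a - b + c = 1
  c = 4
  a + b + c = -1
Solving the system yields a = -4, b = -1, c = 4.
So P(u) = -4u² - u + 4.
The coefficient of u is -1.

-1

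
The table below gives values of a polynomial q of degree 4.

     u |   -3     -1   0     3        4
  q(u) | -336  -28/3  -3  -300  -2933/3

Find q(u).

q(u) = -4u^4 + (1/3)u^3 + u^2 + 3u - 3

Write q(u) = au^4 + bu^3 + cu^2 + du + e. Substituting each data point gives a linear system:
  81a - 27b + 9c - 3d + e = -336
  a - b + c - d + e = -28/3
  e = -3
  81a + 27b + 9c + 3d + e = -300
  256a + 64b + 16c + 4d + e = -2933/3
Solving the system yields a = -4, b = 1/3, c = 1, d = 3, e = -3.
So q(u) = -4u^4 + (1/3)u^3 + u^2 + 3u - 3.
Check: q(-3) = -336. ✓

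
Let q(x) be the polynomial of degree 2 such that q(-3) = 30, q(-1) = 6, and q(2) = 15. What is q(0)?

Using the Lagrange interpolation formula with nodes -3, -1, 2:
  L_0(x) = (x + 1)(x - 2) / 10
  L_1(x) = (x + 3)(x - 2) / -6
  L_2(x) = (x + 3)(x + 1) / 15
Then q(x) = 30·L_0(x) + 6·L_1(x) + 15·L_2(x).
Expanding and collecting terms gives q(x) = 3x^2 + 3.
Evaluating at x = 0: q(0) = 3.

3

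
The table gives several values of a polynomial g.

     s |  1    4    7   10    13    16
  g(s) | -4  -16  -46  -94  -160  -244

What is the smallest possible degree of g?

2

Forward differences of the values at s = 1, 4, 7, 10, 13, 16:
  g  : -4  -16  -46  -94  -160  -244
  Δ  : -12  -30  -48  -66  -84
  Δ^2: -18  -18  -18  -18
  Δ^3: 0  0  0
  Δ^4: 0  0
  Δ^5: 0
The second differences are constant (-18) and nonzero, while all higher differences vanish, so the minimal degree is 2.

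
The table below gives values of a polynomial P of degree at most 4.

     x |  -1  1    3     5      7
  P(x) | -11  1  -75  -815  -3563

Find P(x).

P(x) = -2x^4 + 4x^3 - 3x^2 + 2x

Using the Lagrange interpolation formula with nodes -1, 1, 3, 5, 7:
  L_0(x) = (x - 1)(x - 3)(x - 5)(x - 7) / 384
  L_1(x) = (x + 1)(x - 3)(x - 5)(x - 7) / -96
  L_2(x) = (x + 1)(x - 1)(x - 5)(x - 7) / 64
  L_3(x) = (x + 1)(x - 1)(x - 3)(x - 7) / -96
  L_4(x) = (x + 1)(x - 1)(x - 3)(x - 5) / 384
Then P(x) = -11·L_0(x) + 1·L_1(x) - 75·L_2(x) - 815·L_3(x) - 3563·L_4(x).
Expanding and collecting terms gives P(x) = -2x⁴ + 4x³ - 3x² + 2x.
Check: P(1) = 1. ✓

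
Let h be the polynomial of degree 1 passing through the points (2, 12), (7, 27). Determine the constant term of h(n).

Write h(n) = an + b. Substituting each data point gives a linear system:
  2a + b = 12
  7a + b = 27
Solving the system yields a = 3, b = 6.
So h(n) = 3n + 6.
The constant term is 6.

6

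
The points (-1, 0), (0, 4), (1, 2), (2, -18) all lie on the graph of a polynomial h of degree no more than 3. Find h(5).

Write h(t) = at^3 + bt^2 + ct + d. Substituting each data point gives a linear system:
  -a + b - c + d = 0
  d = 4
  a + b + c + d = 2
  8a + 4b + 2c + d = -18
Solving the system yields a = -2, b = -3, c = 3, d = 4.
So h(t) = -2t³ - 3t² + 3t + 4.
Then h(5) = -306.

-306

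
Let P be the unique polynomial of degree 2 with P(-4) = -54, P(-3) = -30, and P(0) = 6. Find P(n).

Write P(n) = an^2 + bn + c. Substituting each data point gives a linear system:
  16a - 4b + c = -54
  9a - 3b + c = -30
  c = 6
Solving the system yields a = -3, b = 3, c = 6.
So P(n) = -3n² + 3n + 6.
Check: P(-4) = -54. ✓

P(n) = -3n^2 + 3n + 6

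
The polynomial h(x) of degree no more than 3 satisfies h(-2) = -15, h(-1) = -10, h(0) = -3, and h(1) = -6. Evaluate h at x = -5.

Using the Lagrange interpolation formula with nodes -2, -1, 0, 1:
  L_0(x) = (x + 1)x(x - 1) / -6
  L_1(x) = (x + 2)x(x - 1) / 2
  L_2(x) = (x + 2)(x + 1)(x - 1) / -2
  L_3(x) = (x + 2)(x + 1)x / 6
Then h(x) = -15·L_0(x) - 10·L_1(x) - 3·L_2(x) - 6·L_3(x).
Expanding and collecting terms gives h(x) = -2x^3 - 5x^2 + 4x - 3.
Evaluating at x = -5: h(-5) = 102.

102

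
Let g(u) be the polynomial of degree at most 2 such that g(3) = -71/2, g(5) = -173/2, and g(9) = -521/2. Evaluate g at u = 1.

Write g(u) = au^2 + bu + c. Substituting each data point gives a linear system:
  9a + 3b + c = -71/2
  25a + 5b + c = -173/2
  81a + 9b + c = -521/2
Solving the system yields a = -3, b = -3/2, c = -4.
So g(u) = -3u^2 - (3/2)u - 4.
Then g(1) = -17/2.

-17/2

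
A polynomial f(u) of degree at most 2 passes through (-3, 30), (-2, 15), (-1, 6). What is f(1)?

6

Using the Lagrange interpolation formula with nodes -3, -2, -1:
  L_0(u) = (u + 2)(u + 1) / 2
  L_1(u) = (u + 3)(u + 1) / -1
  L_2(u) = (u + 3)(u + 2) / 2
Then f(u) = 30·L_0(u) + 15·L_1(u) + 6·L_2(u).
Expanding and collecting terms gives f(u) = 3u² + 3.
Evaluating at u = 1: f(1) = 6.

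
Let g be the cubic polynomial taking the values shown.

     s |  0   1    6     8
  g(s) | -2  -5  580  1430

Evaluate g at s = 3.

Using the Lagrange interpolation formula with nodes 0, 1, 6, 8:
  L_0(s) = (s - 1)(s - 6)(s - 8) / -48
  L_1(s) = s(s - 6)(s - 8) / 35
  L_2(s) = s(s - 1)(s - 8) / -60
  L_3(s) = s(s - 1)(s - 6) / 112
Then g(s) = -2·L_0(s) - 5·L_1(s) + 580·L_2(s) + 1430·L_3(s).
Expanding and collecting terms gives g(s) = 3s³ - s² - 5s - 2.
Evaluating at s = 3: g(3) = 55.

55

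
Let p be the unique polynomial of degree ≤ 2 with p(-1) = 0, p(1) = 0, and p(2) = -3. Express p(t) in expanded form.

p(t) = -t^2 + 1

Write p(t) = at^2 + bt + c. Substituting each data point gives a linear system:
  a - b + c = 0
  a + b + c = 0
  4a + 2b + c = -3
Solving the system yields a = -1, b = 0, c = 1.
So p(t) = -t² + 1.
Check: p(-1) = 0. ✓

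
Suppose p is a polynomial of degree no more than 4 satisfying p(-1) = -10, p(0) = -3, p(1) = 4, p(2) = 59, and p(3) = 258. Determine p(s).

Write p(s) = as^4 + bs^3 + cs^2 + ds + e. Substituting each data point gives a linear system:
  a - b + c - d + e = -10
  e = -3
  a + b + c + d + e = 4
  16a + 8b + 4c + 2d + e = 59
  81a + 27b + 9c + 3d + e = 258
Solving the system yields a = 2, b = 4, c = -2, d = 3, e = -3.
So p(s) = 2s^4 + 4s^3 - 2s^2 + 3s - 3.
Check: p(1) = 4. ✓

p(s) = 2s^4 + 4s^3 - 2s^2 + 3s - 3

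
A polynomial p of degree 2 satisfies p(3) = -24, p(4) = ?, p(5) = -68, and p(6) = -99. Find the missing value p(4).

-43

On equispaced nodes a degree-2 polynomial has vanishing third forward difference, so
  - p(3) + 3·p(4) - 3·p(5) + p(6) = 0.
Substituting the known values and solving for p(4):
  3·p(4) = -129
  p(4) = -43.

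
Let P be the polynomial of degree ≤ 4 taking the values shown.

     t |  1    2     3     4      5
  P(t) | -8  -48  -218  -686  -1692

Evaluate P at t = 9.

-18416

Write P(t) = at^4 + bt^3 + ct^2 + dt + e. Substituting each data point gives a linear system:
  a + b + c + d + e = -8
  16a + 8b + 4c + 2d + e = -48
  81a + 27b + 9c + 3d + e = -218
  256a + 64b + 16c + 4d + e = -686
  625a + 125b + 25c + 5d + e = -1692
Solving the system yields a = -3, b = 2, c = -2, d = -3, e = -2.
So P(t) = -3t^4 + 2t^3 - 2t^2 - 3t - 2.
Then P(9) = -18416.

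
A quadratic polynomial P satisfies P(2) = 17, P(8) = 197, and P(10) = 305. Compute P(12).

437

Using the Lagrange interpolation formula with nodes 2, 8, 10:
  L_0(t) = (t - 8)(t - 10) / 48
  L_1(t) = (t - 2)(t - 10) / -12
  L_2(t) = (t - 2)(t - 8) / 16
Then P(t) = 17·L_0(t) + 197·L_1(t) + 305·L_2(t).
Expanding and collecting terms gives P(t) = 3t² + 5.
Evaluating at t = 12: P(12) = 437.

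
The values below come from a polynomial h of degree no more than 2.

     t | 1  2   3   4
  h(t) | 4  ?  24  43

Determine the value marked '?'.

The 3 known points determine the degree-2 polynomial uniquely.
Write h(t) = at^2 + bt + c. Substituting each data point gives a linear system:
  a + b + c = 4
  9a + 3b + c = 24
  16a + 4b + c = 43
Solving the system yields a = 3, b = -2, c = 3.
So h(t) = 3t² - 2t + 3.
Then h(2) = 11.

11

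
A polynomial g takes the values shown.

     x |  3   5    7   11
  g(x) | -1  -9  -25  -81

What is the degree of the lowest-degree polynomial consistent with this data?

2

Divided differences on the nodes 3, 5, 7, 11:
  order 0: -1  -9  -25  -81
  order 1: -4  -8  -14
  order 2: -1  -1
  order 3: 0
The order-2 divided differences are all -1 (nonzero) and every higher order vanishes, so the data lies on a polynomial of degree exactly 2.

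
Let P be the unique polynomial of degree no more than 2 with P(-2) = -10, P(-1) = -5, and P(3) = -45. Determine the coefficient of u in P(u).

-4

Write P(u) = au^2 + bu + c. Substituting each data point gives a linear system:
  4a - 2b + c = -10
  a - b + c = -5
  9a + 3b + c = -45
Solving the system yields a = -3, b = -4, c = -6.
So P(u) = -3u^2 - 4u - 6.
The coefficient of u is -4.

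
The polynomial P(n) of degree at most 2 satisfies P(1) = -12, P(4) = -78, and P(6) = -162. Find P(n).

P(n) = -4n^2 - 2n - 6

Write P(n) = an^2 + bn + c. Substituting each data point gives a linear system:
  a + b + c = -12
  16a + 4b + c = -78
  36a + 6b + c = -162
Solving the system yields a = -4, b = -2, c = -6.
So P(n) = -4n^2 - 2n - 6.
Check: P(4) = -78. ✓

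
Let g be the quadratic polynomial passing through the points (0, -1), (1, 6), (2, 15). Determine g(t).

Write g(t) = at^2 + bt + c. Substituting each data point gives a linear system:
  c = -1
  a + b + c = 6
  4a + 2b + c = 15
Solving the system yields a = 1, b = 6, c = -1.
So g(t) = t^2 + 6t - 1.
Check: g(1) = 6. ✓

g(t) = t^2 + 6t - 1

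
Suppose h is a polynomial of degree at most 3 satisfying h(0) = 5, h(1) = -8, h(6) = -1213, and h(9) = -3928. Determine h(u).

h(u) = -5u^3 - 3u^2 - 5u + 5

Using the Lagrange interpolation formula with nodes 0, 1, 6, 9:
  L_0(u) = (u - 1)(u - 6)(u - 9) / -54
  L_1(u) = u(u - 6)(u - 9) / 40
  L_2(u) = u(u - 1)(u - 9) / -90
  L_3(u) = u(u - 1)(u - 6) / 216
Then h(u) = 5·L_0(u) - 8·L_1(u) - 1213·L_2(u) - 3928·L_3(u).
Expanding and collecting terms gives h(u) = -5u^3 - 3u^2 - 5u + 5.
Check: h(0) = 5. ✓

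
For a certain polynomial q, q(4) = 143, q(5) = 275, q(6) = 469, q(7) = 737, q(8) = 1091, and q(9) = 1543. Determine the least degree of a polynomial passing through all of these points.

Forward differences of the values at t = 4, 5, 6, 7, 8, 9:
  q  : 143  275  469  737  1091  1543
  Δ  : 132  194  268  354  452
  Δ^2: 62  74  86  98
  Δ^3: 12  12  12
  Δ^4: 0  0
  Δ^5: 0
The third differences are constant (12) and nonzero, while all higher differences vanish, so the minimal degree is 3.

3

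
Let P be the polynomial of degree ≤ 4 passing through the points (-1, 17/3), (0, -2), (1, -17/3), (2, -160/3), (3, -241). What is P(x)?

P(x) = -2x^4 - 4x^3 + 4x^2 - (5/3)x - 2

Write P(x) = ax^4 + bx^3 + cx^2 + dx + e. Substituting each data point gives a linear system:
  a - b + c - d + e = 17/3
  e = -2
  a + b + c + d + e = -17/3
  16a + 8b + 4c + 2d + e = -160/3
  81a + 27b + 9c + 3d + e = -241
Solving the system yields a = -2, b = -4, c = 4, d = -5/3, e = -2.
So P(x) = -2x^4 - 4x^3 + 4x^2 - (5/3)x - 2.
Check: P(3) = -241. ✓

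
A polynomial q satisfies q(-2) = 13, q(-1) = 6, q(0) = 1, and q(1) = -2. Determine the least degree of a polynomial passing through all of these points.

2

Forward differences of the values at n = -2, -1, 0, 1:
  q  : 13  6  1  -2
  Δ  : -7  -5  -3
  Δ^2: 2  2
  Δ^3: 0
The second differences are constant (2) and nonzero, while all higher differences vanish, so the minimal degree is 2.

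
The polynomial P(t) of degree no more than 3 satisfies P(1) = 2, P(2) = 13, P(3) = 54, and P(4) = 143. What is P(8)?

1339

Forward differences of the values at t = 1, 2, 3, 4:
  P  : 2  13  54  143
  Δ  : 11  41  89
  Δ^2: 30  48
  Δ^3: 18
The third differences are constant, confirming degree 3.
Interpolating (Newton forward form) and evaluating at t = 8 gives P(8) = 1339.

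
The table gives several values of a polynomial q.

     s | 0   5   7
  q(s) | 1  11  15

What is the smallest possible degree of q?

1

Divided differences on the nodes 0, 5, 7:
  order 0: 1  11  15
  order 1: 2  2
  order 2: 0
The order-1 divided differences are all 2 (nonzero) and every higher order vanishes, so the data lies on a polynomial of degree exactly 1.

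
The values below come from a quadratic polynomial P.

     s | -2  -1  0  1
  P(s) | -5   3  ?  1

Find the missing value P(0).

5

The 3 known points determine the degree-2 polynomial uniquely.
Write P(s) = as^2 + bs + c. Substituting each data point gives a linear system:
  4a - 2b + c = -5
  a - b + c = 3
  a + b + c = 1
Solving the system yields a = -3, b = -1, c = 5.
So P(s) = -3s^2 - s + 5.
Then P(0) = 5.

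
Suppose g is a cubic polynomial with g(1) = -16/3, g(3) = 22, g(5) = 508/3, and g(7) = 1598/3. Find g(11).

6874/3

Write g(n) = an^3 + bn^2 + cn + d. Substituting each data point gives a linear system:
  a + b + c + d = -16/3
  27a + 9b + 3c + d = 22
  125a + 25b + 5c + d = 508/3
  343a + 49b + 7c + d = 1598/3
Solving the system yields a = 2, b = -3, c = -1/3, d = -4.
So g(n) = 2n³ - 3n² - (1/3)n - 4.
Then g(11) = 6874/3.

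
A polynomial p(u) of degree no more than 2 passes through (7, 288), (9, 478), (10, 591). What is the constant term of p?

Write p(u) = au^2 + bu + c. Substituting each data point gives a linear system:
  49a + 7b + c = 288
  81a + 9b + c = 478
  100a + 10b + c = 591
Solving the system yields a = 6, b = -1, c = 1.
So p(u) = 6u^2 - u + 1.
The constant term is 1.

1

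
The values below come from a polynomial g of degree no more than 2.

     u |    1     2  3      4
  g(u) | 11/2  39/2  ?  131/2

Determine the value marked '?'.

79/2

On equispaced nodes a degree-2 polynomial has vanishing third forward difference, so
  - g(1) + 3·g(2) - 3·g(3) + g(4) = 0.
Substituting the known values and solving for g(3):
  -3·g(3) = -237/2
  g(3) = 79/2.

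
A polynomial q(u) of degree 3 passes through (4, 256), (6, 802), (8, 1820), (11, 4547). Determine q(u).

q(u) = 3u^3 + 5u^2 - 5u + 4

Write q(u) = au^3 + bu^2 + cu + d. Substituting each data point gives a linear system:
  64a + 16b + 4c + d = 256
  216a + 36b + 6c + d = 802
  512a + 64b + 8c + d = 1820
  1331a + 121b + 11c + d = 4547
Solving the system yields a = 3, b = 5, c = -5, d = 4.
So q(u) = 3u^3 + 5u^2 - 5u + 4.
Check: q(6) = 802. ✓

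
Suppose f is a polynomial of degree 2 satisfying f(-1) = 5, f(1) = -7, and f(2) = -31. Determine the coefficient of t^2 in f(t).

-6

Write f(t) = at^2 + bt + c. Substituting each data point gives a linear system:
  a - b + c = 5
  a + b + c = -7
  4a + 2b + c = -31
Solving the system yields a = -6, b = -6, c = 5.
So f(t) = -6t^2 - 6t + 5.
The leading coefficient is -6.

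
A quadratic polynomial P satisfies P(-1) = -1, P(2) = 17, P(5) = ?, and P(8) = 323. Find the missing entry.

On equispaced nodes a degree-2 polynomial has vanishing third forward difference, so
  - P(-1) + 3·P(2) - 3·P(5) + P(8) = 0.
Substituting the known values and solving for P(5):
  -3·P(5) = -375
  P(5) = 125.

125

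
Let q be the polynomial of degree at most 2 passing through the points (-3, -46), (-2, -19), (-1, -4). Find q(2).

-31

Using the Lagrange interpolation formula with nodes -3, -2, -1:
  L_0(t) = (t + 2)(t + 1) / 2
  L_1(t) = (t + 3)(t + 1) / -1
  L_2(t) = (t + 3)(t + 2) / 2
Then q(t) = -46·L_0(t) - 19·L_1(t) - 4·L_2(t).
Expanding and collecting terms gives q(t) = -6t² - 3t - 1.
Evaluating at t = 2: q(2) = -31.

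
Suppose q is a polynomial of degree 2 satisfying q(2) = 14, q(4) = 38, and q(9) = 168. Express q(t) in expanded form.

Write q(t) = at^2 + bt + c. Substituting each data point gives a linear system:
  4a + 2b + c = 14
  16a + 4b + c = 38
  81a + 9b + c = 168
Solving the system yields a = 2, b = 0, c = 6.
So q(t) = 2t^2 + 6.
Check: q(4) = 38. ✓

q(t) = 2t^2 + 6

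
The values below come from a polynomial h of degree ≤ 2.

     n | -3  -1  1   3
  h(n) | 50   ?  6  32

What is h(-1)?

On equispaced nodes a degree-2 polynomial has vanishing third forward difference, so
  - h(-3) + 3·h(-1) - 3·h(1) + h(3) = 0.
Substituting the known values and solving for h(-1):
  3·h(-1) = 36
  h(-1) = 12.

12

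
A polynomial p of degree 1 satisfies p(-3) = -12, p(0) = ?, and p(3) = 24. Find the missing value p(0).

The 2 known points determine the degree-1 polynomial uniquely.
Write p(n) = an + b. Substituting each data point gives a linear system:
  -3a + b = -12
  3a + b = 24
Solving the system yields a = 6, b = 6.
So p(n) = 6n + 6.
Then p(0) = 6.

6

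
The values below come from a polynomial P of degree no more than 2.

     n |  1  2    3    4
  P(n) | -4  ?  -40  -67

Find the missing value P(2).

On equispaced nodes a degree-2 polynomial has vanishing third forward difference, so
  - P(1) + 3·P(2) - 3·P(3) + P(4) = 0.
Substituting the known values and solving for P(2):
  3·P(2) = -57
  P(2) = -19.

-19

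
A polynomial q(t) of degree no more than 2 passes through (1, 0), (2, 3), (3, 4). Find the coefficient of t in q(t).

6

Write q(t) = at^2 + bt + c. Substituting each data point gives a linear system:
  a + b + c = 0
  4a + 2b + c = 3
  9a + 3b + c = 4
Solving the system yields a = -1, b = 6, c = -5.
So q(t) = -t² + 6t - 5.
The coefficient of t is 6.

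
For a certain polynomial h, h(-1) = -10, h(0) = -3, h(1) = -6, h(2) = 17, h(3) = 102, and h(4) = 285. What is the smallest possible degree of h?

3

Forward differences of the values at n = -1, 0, 1, 2, 3, 4:
  h  : -10  -3  -6  17  102  285
  Δ  : 7  -3  23  85  183
  Δ^2: -10  26  62  98
  Δ^3: 36  36  36
  Δ^4: 0  0
  Δ^5: 0
The third differences are constant (36) and nonzero, while all higher differences vanish, so the minimal degree is 3.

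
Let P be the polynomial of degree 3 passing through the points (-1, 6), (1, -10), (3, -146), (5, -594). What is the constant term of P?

Write P(n) = an^3 + bn^2 + cn + d. Substituting each data point gives a linear system:
  -a + b - c + d = 6
  a + b + c + d = -10
  27a + 9b + 3c + d = -146
  125a + 25b + 5c + d = -594
Solving the system yields a = -4, b = -3, c = -4, d = 1.
So P(n) = -4n^3 - 3n^2 - 4n + 1.
The constant term is 1.

1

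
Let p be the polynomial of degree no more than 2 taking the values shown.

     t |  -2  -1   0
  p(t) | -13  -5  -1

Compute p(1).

-1

Write p(t) = at^2 + bt + c. Substituting each data point gives a linear system:
  4a - 2b + c = -13
  a - b + c = -5
  c = -1
Solving the system yields a = -2, b = 2, c = -1.
So p(t) = -2t^2 + 2t - 1.
Then p(1) = -1.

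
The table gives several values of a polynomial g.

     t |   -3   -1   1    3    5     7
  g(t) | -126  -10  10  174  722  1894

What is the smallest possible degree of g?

Forward differences of the values at t = -3, -1, 1, 3, 5, 7:
  g  : -126  -10  10  174  722  1894
  Δ  : 116  20  164  548  1172
  Δ^2: -96  144  384  624
  Δ^3: 240  240  240
  Δ^4: 0  0
  Δ^5: 0
The third differences are constant (240) and nonzero, while all higher differences vanish, so the minimal degree is 3.

3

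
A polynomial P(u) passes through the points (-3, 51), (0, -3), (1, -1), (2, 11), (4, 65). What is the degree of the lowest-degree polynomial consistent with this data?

2

Divided differences on the nodes -3, 0, 1, 2, 4:
  order 0: 51  -3  -1  11  65
  order 1: -18  2  12  27
  order 2: 5  5  5
  order 3: 0  0
  order 4: 0
The order-2 divided differences are all 5 (nonzero) and every higher order vanishes, so the data lies on a polynomial of degree exactly 2.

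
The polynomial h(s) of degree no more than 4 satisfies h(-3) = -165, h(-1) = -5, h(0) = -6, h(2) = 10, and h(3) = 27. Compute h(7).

-965

Using the Lagrange interpolation formula with nodes -3, -1, 0, 2, 3:
  L_0(s) = (s + 1)s(s - 2)(s - 3) / 180
  L_1(s) = (s + 3)s(s - 2)(s - 3) / -24
  L_2(s) = (s + 3)(s + 1)(s - 2)(s - 3) / 18
  L_3(s) = (s + 3)(s + 1)s(s - 3) / -30
  L_4(s) = (s + 3)(s + 1)s(s - 2) / 72
Then h(s) = -165·L_0(s) - 5·L_1(s) - 6·L_2(s) + 10·L_3(s) + 27·L_4(s).
Expanding and collecting terms gives h(s) = -s⁴ + 4s³ + 2s² - 4s - 6.
Evaluating at s = 7: h(7) = -965.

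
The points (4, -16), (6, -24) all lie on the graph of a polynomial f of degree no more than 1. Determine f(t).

f(t) = -4t

Using the Lagrange interpolation formula with nodes 4, 6:
  L_0(t) = (t - 6) / -2
  L_1(t) = (t - 4) / 2
Then f(t) = -16·L_0(t) - 24·L_1(t).
Expanding and collecting terms gives f(t) = -4t.
Check: f(4) = -16. ✓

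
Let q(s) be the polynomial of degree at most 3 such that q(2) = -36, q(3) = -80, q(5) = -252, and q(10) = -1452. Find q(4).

-150

Using the Lagrange interpolation formula with nodes 2, 3, 5, 10:
  L_0(s) = (s - 3)(s - 5)(s - 10) / -24
  L_1(s) = (s - 2)(s - 5)(s - 10) / 14
  L_2(s) = (s - 2)(s - 3)(s - 10) / -30
  L_3(s) = (s - 2)(s - 3)(s - 5) / 280
Then q(s) = -36·L_0(s) - 80·L_1(s) - 252·L_2(s) - 1452·L_3(s).
Expanding and collecting terms gives q(s) = -s³ - 4s² - 5s - 2.
Evaluating at s = 4: q(4) = -150.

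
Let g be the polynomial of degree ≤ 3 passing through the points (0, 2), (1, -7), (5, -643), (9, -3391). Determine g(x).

g(x) = -4x^3 - 6x^2 + x + 2

Using the Lagrange interpolation formula with nodes 0, 1, 5, 9:
  L_0(x) = (x - 1)(x - 5)(x - 9) / -45
  L_1(x) = x(x - 5)(x - 9) / 32
  L_2(x) = x(x - 1)(x - 9) / -80
  L_3(x) = x(x - 1)(x - 5) / 288
Then g(x) = 2·L_0(x) - 7·L_1(x) - 643·L_2(x) - 3391·L_3(x).
Expanding and collecting terms gives g(x) = -4x³ - 6x² + x + 2.
Check: g(9) = -3391. ✓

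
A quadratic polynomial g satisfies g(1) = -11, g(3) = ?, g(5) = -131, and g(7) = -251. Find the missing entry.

-51

The 3 known points determine the degree-2 polynomial uniquely.
Write g(t) = at^2 + bt + c. Substituting each data point gives a linear system:
  a + b + c = -11
  25a + 5b + c = -131
  49a + 7b + c = -251
Solving the system yields a = -5, b = 0, c = -6.
So g(t) = -5t^2 - 6.
Then g(3) = -51.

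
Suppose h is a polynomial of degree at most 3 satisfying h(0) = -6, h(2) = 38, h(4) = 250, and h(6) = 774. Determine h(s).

h(s) = 3s^3 + 3s^2 + 4s - 6

Write h(s) = as^3 + bs^2 + cs + d. Substituting each data point gives a linear system:
  d = -6
  8a + 4b + 2c + d = 38
  64a + 16b + 4c + d = 250
  216a + 36b + 6c + d = 774
Solving the system yields a = 3, b = 3, c = 4, d = -6.
So h(s) = 3s^3 + 3s^2 + 4s - 6.
Check: h(0) = -6. ✓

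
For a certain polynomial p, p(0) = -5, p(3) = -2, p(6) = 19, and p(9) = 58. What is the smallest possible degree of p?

2

Forward differences of the values at u = 0, 3, 6, 9:
  p  : -5  -2  19  58
  Δ  : 3  21  39
  Δ^2: 18  18
  Δ^3: 0
The second differences are constant (18) and nonzero, while all higher differences vanish, so the minimal degree is 2.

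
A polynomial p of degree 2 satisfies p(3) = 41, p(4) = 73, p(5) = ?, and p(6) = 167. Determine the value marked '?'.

The 3 known points determine the degree-2 polynomial uniquely.
Write p(n) = an^2 + bn + c. Substituting each data point gives a linear system:
  9a + 3b + c = 41
  16a + 4b + c = 73
  36a + 6b + c = 167
Solving the system yields a = 5, b = -3, c = 5.
So p(n) = 5n^2 - 3n + 5.
Then p(5) = 115.

115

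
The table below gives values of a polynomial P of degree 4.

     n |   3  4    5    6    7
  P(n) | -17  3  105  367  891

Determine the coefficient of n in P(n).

Write P(n) = an^4 + bn^3 + cn^2 + dn + e. Substituting each data point gives a linear system:
  81a + 27b + 9c + 3d + e = -17
  256a + 64b + 16c + 4d + e = 3
  625a + 125b + 25c + 5d + e = 105
  1296a + 216b + 36c + 6d + e = 367
  2401a + 343b + 49c + 7d + e = 891
Solving the system yields a = 1, b = -5, c = 4, d = 2, e = -5.
So P(n) = n⁴ - 5n³ + 4n² + 2n - 5.
The coefficient of n is 2.

2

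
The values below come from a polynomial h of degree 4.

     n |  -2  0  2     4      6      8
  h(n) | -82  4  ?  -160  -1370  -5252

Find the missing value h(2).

10

The 5 known points determine the degree-4 polynomial uniquely.
Write h(n) = an^4 + bn^3 + cn^2 + dn + e. Substituting each data point gives a linear system:
  16a - 8b + 4c - 2d + e = -82
  e = 4
  256a + 64b + 16c + 4d + e = -160
  1296a + 216b + 36c + 6d + e = -1370
  4096a + 512b + 64c + 8d + e = -5252
Solving the system yields a = -2, b = 6, c = -2, d = -1, e = 4.
So h(n) = -2n^4 + 6n^3 - 2n^2 - n + 4.
Then h(2) = 10.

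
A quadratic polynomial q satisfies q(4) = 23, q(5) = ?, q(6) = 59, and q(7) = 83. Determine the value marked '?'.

The 3 known points determine the degree-2 polynomial uniquely.
Write q(t) = at^2 + bt + c. Substituting each data point gives a linear system:
  16a + 4b + c = 23
  36a + 6b + c = 59
  49a + 7b + c = 83
Solving the system yields a = 2, b = -2, c = -1.
So q(t) = 2t^2 - 2t - 1.
Then q(5) = 39.

39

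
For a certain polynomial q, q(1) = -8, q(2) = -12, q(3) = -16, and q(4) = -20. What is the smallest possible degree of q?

Divided differences on the nodes 1, 2, 3, 4:
  order 0: -8  -12  -16  -20
  order 1: -4  -4  -4
  order 2: 0  0
  order 3: 0
The order-1 divided differences are all -4 (nonzero) and every higher order vanishes, so the data lies on a polynomial of degree exactly 1.

1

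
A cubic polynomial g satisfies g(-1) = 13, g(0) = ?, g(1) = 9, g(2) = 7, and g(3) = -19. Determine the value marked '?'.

5

On equispaced nodes a degree-3 polynomial has vanishing fourth forward difference, so
  g(-1) - 4·g(0) + 6·g(1) - 4·g(2) + g(3) = 0.
Substituting the known values and solving for g(0):
  -4·g(0) = -20
  g(0) = 5.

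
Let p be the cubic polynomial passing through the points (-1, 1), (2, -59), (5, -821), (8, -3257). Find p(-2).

33

Forward differences of the values at x = -1, 2, 5, 8:
  p  : 1  -59  -821  -3257
  Δ  : -60  -762  -2436
  Δ^2: -702  -1674
  Δ^3: -972
The third differences are constant, confirming degree 3.
Interpolating (Newton forward form) and evaluating at x = -2 gives p(-2) = 33.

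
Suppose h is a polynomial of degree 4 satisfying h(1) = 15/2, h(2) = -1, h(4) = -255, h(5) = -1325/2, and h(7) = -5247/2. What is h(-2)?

Using the Lagrange interpolation formula with nodes 1, 2, 4, 5, 7:
  L_0(u) = (u - 2)(u - 4)(u - 5)(u - 7) / 72
  L_1(u) = (u - 1)(u - 4)(u - 5)(u - 7) / -30
  L_2(u) = (u - 1)(u - 2)(u - 5)(u - 7) / 18
  L_3(u) = (u - 1)(u - 2)(u - 4)(u - 7) / -24
  L_4(u) = (u - 1)(u - 2)(u - 4)(u - 5) / 180
Then h(u) = 15/2·L_0(u) - 1·L_1(u) - 255·L_2(u) - 1325/2·L_3(u) - 5247/2·L_4(u).
Expanding and collecting terms gives h(u) = -u^4 - (3/2)u^3 + 6u^2 - u + 5.
Evaluating at u = -2: h(-2) = 27.

27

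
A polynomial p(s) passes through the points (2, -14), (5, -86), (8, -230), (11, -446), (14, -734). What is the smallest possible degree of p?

Forward differences of the values at s = 2, 5, 8, 11, 14:
  p  : -14  -86  -230  -446  -734
  Δ  : -72  -144  -216  -288
  Δ^2: -72  -72  -72
  Δ^3: 0  0
  Δ^4: 0
The second differences are constant (-72) and nonzero, while all higher differences vanish, so the minimal degree is 2.

2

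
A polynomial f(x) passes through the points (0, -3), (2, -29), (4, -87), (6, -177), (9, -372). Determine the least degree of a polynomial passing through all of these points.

2

Divided differences on the nodes 0, 2, 4, 6, 9:
  order 0: -3  -29  -87  -177  -372
  order 1: -13  -29  -45  -65
  order 2: -4  -4  -4
  order 3: 0  0
  order 4: 0
The order-2 divided differences are all -4 (nonzero) and every higher order vanishes, so the data lies on a polynomial of degree exactly 2.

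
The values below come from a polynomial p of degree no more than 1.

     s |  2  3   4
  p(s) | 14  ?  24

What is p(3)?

On equispaced nodes a degree-1 polynomial has vanishing second forward difference, so
  p(2) - 2·p(3) + p(4) = 0.
Substituting the known values and solving for p(3):
  -2·p(3) = -38
  p(3) = 19.

19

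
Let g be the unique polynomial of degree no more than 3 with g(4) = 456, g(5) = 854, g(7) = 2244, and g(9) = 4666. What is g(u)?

g(u) = 6u^3 + 3u^2 + 5u + 4

Using the Lagrange interpolation formula with nodes 4, 5, 7, 9:
  L_0(u) = (u - 5)(u - 7)(u - 9) / -15
  L_1(u) = (u - 4)(u - 7)(u - 9) / 8
  L_2(u) = (u - 4)(u - 5)(u - 9) / -12
  L_3(u) = (u - 4)(u - 5)(u - 7) / 40
Then g(u) = 456·L_0(u) + 854·L_1(u) + 2244·L_2(u) + 4666·L_3(u).
Expanding and collecting terms gives g(u) = 6u³ + 3u² + 5u + 4.
Check: g(9) = 4666. ✓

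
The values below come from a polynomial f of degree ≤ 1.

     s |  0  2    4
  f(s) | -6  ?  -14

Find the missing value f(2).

-10

On equispaced nodes a degree-1 polynomial has vanishing second forward difference, so
  f(0) - 2·f(2) + f(4) = 0.
Substituting the known values and solving for f(2):
  -2·f(2) = 20
  f(2) = -10.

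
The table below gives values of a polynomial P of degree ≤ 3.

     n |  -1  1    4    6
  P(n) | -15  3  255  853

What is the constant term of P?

Write P(n) = an^3 + bn^2 + cn + d. Substituting each data point gives a linear system:
  -a + b - c + d = -15
  a + b + c + d = 3
  64a + 16b + 4c + d = 255
  216a + 36b + 6c + d = 853
Solving the system yields a = 4, b = -1, c = 5, d = -5.
So P(n) = 4n³ - n² + 5n - 5.
The constant term is -5.

-5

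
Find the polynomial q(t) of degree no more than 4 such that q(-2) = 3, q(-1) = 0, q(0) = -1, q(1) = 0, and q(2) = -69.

q(t) = -3t^4 - 6t^3 + 4t^2 + 6t - 1

Write q(t) = at^4 + bt^3 + ct^2 + dt + e. Substituting each data point gives a linear system:
  16a - 8b + 4c - 2d + e = 3
  a - b + c - d + e = 0
  e = -1
  a + b + c + d + e = 0
  16a + 8b + 4c + 2d + e = -69
Solving the system yields a = -3, b = -6, c = 4, d = 6, e = -1.
So q(t) = -3t^4 - 6t^3 + 4t^2 + 6t - 1.
Check: q(2) = -69. ✓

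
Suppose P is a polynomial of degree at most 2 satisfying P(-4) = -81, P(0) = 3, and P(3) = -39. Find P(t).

Write P(t) = at^2 + bt + c. Substituting each data point gives a linear system:
  16a - 4b + c = -81
  c = 3
  9a + 3b + c = -39
Solving the system yields a = -5, b = 1, c = 3.
So P(t) = -5t² + t + 3.
Check: P(0) = 3. ✓

P(t) = -5t^2 + t + 3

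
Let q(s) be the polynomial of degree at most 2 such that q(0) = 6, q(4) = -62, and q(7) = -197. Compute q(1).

Write q(s) = as^2 + bs + c. Substituting each data point gives a linear system:
  c = 6
  16a + 4b + c = -62
  49a + 7b + c = -197
Solving the system yields a = -4, b = -1, c = 6.
So q(s) = -4s^2 - s + 6.
Then q(1) = 1.

1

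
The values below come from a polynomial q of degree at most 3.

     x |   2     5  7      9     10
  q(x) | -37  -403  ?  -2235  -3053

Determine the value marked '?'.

The 4 known points determine the degree-3 polynomial uniquely.
Write q(x) = ax^3 + bx^2 + cx + d. Substituting each data point gives a linear system:
  8a + 4b + 2c + d = -37
  125a + 25b + 5c + d = -403
  729a + 81b + 9c + d = -2235
  1000a + 100b + 10c + d = -3053
Solving the system yields a = -3, b = 0, c = -5, d = -3.
So q(x) = -3x³ - 5x - 3.
Then q(7) = -1067.

-1067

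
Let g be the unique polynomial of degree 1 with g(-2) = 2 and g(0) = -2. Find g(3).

Write g(u) = au + b. Substituting each data point gives a linear system:
  -2a + b = 2
  b = -2
Solving the system yields a = -2, b = -2.
So g(u) = -2u - 2.
Then g(3) = -8.

-8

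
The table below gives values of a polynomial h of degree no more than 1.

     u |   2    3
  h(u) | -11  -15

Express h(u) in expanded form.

Write h(u) = au + b. Substituting each data point gives a linear system:
  2a + b = -11
  3a + b = -15
Solving the system yields a = -4, b = -3.
So h(u) = -4u - 3.
Check: h(2) = -11. ✓

h(u) = -4u - 3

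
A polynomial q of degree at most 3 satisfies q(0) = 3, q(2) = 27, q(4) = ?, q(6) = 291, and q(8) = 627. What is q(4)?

On equispaced nodes a degree-3 polynomial has vanishing fourth forward difference, so
  q(0) - 4·q(2) + 6·q(4) - 4·q(6) + q(8) = 0.
Substituting the known values and solving for q(4):
  6·q(4) = 642
  q(4) = 107.

107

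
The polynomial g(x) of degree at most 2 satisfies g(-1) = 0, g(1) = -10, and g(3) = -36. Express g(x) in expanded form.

g(x) = -2x^2 - 5x - 3

Write g(x) = ax^2 + bx + c. Substituting each data point gives a linear system:
  a - b + c = 0
  a + b + c = -10
  9a + 3b + c = -36
Solving the system yields a = -2, b = -5, c = -3.
So g(x) = -2x^2 - 5x - 3.
Check: g(-1) = 0. ✓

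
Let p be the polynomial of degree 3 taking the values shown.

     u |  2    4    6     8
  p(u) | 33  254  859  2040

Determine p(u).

p(u) = 4u^3 - (3/2)u + 4

Write p(u) = au^3 + bu^2 + cu + d. Substituting each data point gives a linear system:
  8a + 4b + 2c + d = 33
  64a + 16b + 4c + d = 254
  216a + 36b + 6c + d = 859
  512a + 64b + 8c + d = 2040
Solving the system yields a = 4, b = 0, c = -3/2, d = 4.
So p(u) = 4u^3 - (3/2)u + 4.
Check: p(4) = 254. ✓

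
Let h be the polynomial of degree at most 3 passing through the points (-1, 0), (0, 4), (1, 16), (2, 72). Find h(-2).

-32

Using the Lagrange interpolation formula with nodes -1, 0, 1, 2:
  L_0(u) = u(u - 1)(u - 2) / -6
  L_1(u) = (u + 1)(u - 1)(u - 2) / 2
  L_2(u) = (u + 1)u(u - 2) / -2
  L_3(u) = (u + 1)u(u - 1) / 6
Then h(u) = 0·L_0(u) + 4·L_1(u) + 16·L_2(u) + 72·L_3(u).
Expanding and collecting terms gives h(u) = 6u^3 + 4u^2 + 2u + 4.
Evaluating at u = -2: h(-2) = -32.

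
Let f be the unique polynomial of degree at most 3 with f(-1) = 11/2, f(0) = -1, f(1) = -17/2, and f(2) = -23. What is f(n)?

f(n) = -n^3 - (1/2)n^2 - 6n - 1

Using the Lagrange interpolation formula with nodes -1, 0, 1, 2:
  L_0(n) = n(n - 1)(n - 2) / -6
  L_1(n) = (n + 1)(n - 1)(n - 2) / 2
  L_2(n) = (n + 1)n(n - 2) / -2
  L_3(n) = (n + 1)n(n - 1) / 6
Then f(n) = 11/2·L_0(n) - 1·L_1(n) - 17/2·L_2(n) - 23·L_3(n).
Expanding and collecting terms gives f(n) = -n³ - (1/2)n² - 6n - 1.
Check: f(0) = -1. ✓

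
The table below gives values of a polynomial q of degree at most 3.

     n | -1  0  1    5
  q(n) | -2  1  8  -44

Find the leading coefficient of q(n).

Write q(n) = an^3 + bn^2 + cn + d. Substituting each data point gives a linear system:
  -a + b - c + d = -2
  d = 1
  a + b + c + d = 8
  125a + 25b + 5c + d = -44
Solving the system yields a = -1, b = 2, c = 6, d = 1.
So q(n) = -n^3 + 2n^2 + 6n + 1.
The leading coefficient is -1.

-1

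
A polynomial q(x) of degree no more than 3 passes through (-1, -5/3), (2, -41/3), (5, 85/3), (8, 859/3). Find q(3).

-41/3

Using the Lagrange interpolation formula with nodes -1, 2, 5, 8:
  L_0(x) = (x - 2)(x - 5)(x - 8) / -162
  L_1(x) = (x + 1)(x - 5)(x - 8) / 54
  L_2(x) = (x + 1)(x - 2)(x - 8) / -54
  L_3(x) = (x + 1)(x - 2)(x - 5) / 162
Then q(x) = -5/3·L_0(x) - 41/3·L_1(x) + 85/3·L_2(x) + 859/3·L_3(x).
Expanding and collecting terms gives q(x) = x^3 - 3x^2 - 4x - 5/3.
Evaluating at x = 3: q(3) = -41/3.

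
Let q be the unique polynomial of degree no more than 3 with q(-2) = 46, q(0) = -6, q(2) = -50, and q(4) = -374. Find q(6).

Forward differences of the values at x = -2, 0, 2, 4:
  q  : 46  -6  -50  -374
  Δ  : -52  -44  -324
  Δ^2: 8  -280
  Δ^3: -288
The third differences are constant, confirming degree 3.
Interpolating (Newton forward form) and evaluating at x = 6 gives q(6) = -1266.

-1266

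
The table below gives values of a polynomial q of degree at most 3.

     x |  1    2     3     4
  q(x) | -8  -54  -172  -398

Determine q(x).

Write q(x) = ax^3 + bx^2 + cx + d. Substituting each data point gives a linear system:
  a + b + c + d = -8
  8a + 4b + 2c + d = -54
  27a + 9b + 3c + d = -172
  64a + 16b + 4c + d = -398
Solving the system yields a = -6, b = 0, c = -4, d = 2.
So q(x) = -6x^3 - 4x + 2.
Check: q(1) = -8. ✓

q(x) = -6x^3 - 4x + 2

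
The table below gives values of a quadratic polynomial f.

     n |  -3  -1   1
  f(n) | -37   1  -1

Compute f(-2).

-13

Forward differences of the values at n = -3, -1, 1:
  f  : -37  1  -1
  Δ  : 38  -2
  Δ^2: -40
The second differences are constant, confirming degree 2.
Interpolating (Newton forward form) and evaluating at n = -2 gives f(-2) = -13.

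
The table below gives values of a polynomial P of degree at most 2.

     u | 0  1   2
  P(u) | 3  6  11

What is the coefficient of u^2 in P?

1

Write P(u) = au^2 + bu + c. Substituting each data point gives a linear system:
  c = 3
  a + b + c = 6
  4a + 2b + c = 11
Solving the system yields a = 1, b = 2, c = 3.
So P(u) = u^2 + 2u + 3.
The leading coefficient is 1.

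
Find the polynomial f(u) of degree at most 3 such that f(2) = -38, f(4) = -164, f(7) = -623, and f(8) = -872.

f(u) = -u^3 - 5u^2 - 5u

Write f(u) = au^3 + bu^2 + cu + d. Substituting each data point gives a linear system:
  8a + 4b + 2c + d = -38
  64a + 16b + 4c + d = -164
  343a + 49b + 7c + d = -623
  512a + 64b + 8c + d = -872
Solving the system yields a = -1, b = -5, c = -5, d = 0.
So f(u) = -u^3 - 5u^2 - 5u.
Check: f(8) = -872. ✓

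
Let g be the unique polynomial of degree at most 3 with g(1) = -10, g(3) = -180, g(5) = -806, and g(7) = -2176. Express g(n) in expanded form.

g(n) = -6n^3 - 3n^2 + 5n - 6

Write g(n) = an^3 + bn^2 + cn + d. Substituting each data point gives a linear system:
  a + b + c + d = -10
  27a + 9b + 3c + d = -180
  125a + 25b + 5c + d = -806
  343a + 49b + 7c + d = -2176
Solving the system yields a = -6, b = -3, c = 5, d = -6.
So g(n) = -6n^3 - 3n^2 + 5n - 6.
Check: g(3) = -180. ✓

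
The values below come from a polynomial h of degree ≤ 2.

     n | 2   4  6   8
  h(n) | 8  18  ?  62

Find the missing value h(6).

On equispaced nodes a degree-2 polynomial has vanishing third forward difference, so
  - h(2) + 3·h(4) - 3·h(6) + h(8) = 0.
Substituting the known values and solving for h(6):
  -3·h(6) = -108
  h(6) = 36.

36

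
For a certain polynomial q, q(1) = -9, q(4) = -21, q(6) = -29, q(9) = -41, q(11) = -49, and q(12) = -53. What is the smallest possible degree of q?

Divided differences on the nodes 1, 4, 6, 9, 11, 12:
  order 0: -9  -21  -29  -41  -49  -53
  order 1: -4  -4  -4  -4  -4
  order 2: 0  0  0  0
  order 3: 0  0  0
  order 4: 0  0
  order 5: 0
The order-1 divided differences are all -4 (nonzero) and every higher order vanishes, so the data lies on a polynomial of degree exactly 1.

1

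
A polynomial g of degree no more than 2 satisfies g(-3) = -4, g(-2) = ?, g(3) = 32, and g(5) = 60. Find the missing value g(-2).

The 3 known points determine the degree-2 polynomial uniquely.
Write g(x) = ax^2 + bx + c. Substituting each data point gives a linear system:
  9a - 3b + c = -4
  9a + 3b + c = 32
  25a + 5b + c = 60
Solving the system yields a = 1, b = 6, c = 5.
So g(x) = x^2 + 6x + 5.
Then g(-2) = -3.

-3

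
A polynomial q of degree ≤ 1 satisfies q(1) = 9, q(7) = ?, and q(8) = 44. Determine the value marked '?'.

The 2 known points determine the degree-1 polynomial uniquely.
Write q(t) = at + b. Substituting each data point gives a linear system:
  a + b = 9
  8a + b = 44
Solving the system yields a = 5, b = 4.
So q(t) = 5t + 4.
Then q(7) = 39.

39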